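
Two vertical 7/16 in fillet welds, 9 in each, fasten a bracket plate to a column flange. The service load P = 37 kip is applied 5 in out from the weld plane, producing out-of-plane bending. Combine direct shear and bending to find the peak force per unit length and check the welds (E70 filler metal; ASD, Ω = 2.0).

E70XX → F_EXX = 70 ksi.
L_w = 2 × 9 = 18 in; section modulus (unit throat) S = 2 × L²/6 = 27 in².
Direct shear f_v = P/L_w = 37/18 = 2.056 kip/in.
Moment M = P × e = 37 × 5 = 185 kip·in; bending f_b = M/S = 6.852 kip/in.
f_max = √(f_v² + f_b²) = √(2.056² + 6.852²) = 7.154 kip/in.
r_n/Ω = (1/2.0) × 0.6 × 70 × (0.707 × 0.4375) = 6.496 kip/in → NOT adequate.

f_max ≈ 7.15 kip/in; NOT adequate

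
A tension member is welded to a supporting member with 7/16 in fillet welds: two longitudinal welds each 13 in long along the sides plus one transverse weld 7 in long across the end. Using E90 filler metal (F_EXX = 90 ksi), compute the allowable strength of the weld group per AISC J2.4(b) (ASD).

R_n/Ω ≈ 276 kips

t_e = 0.707 × 0.4375 = 0.3093 in.
R_nwl = 0.6 × 90 × 0.3093 × 26 = 434.3 kips (longitudinal, 2 welds).
R_nwt = 0.6 × 90 × 0.3093 × 7 = 116.9 kips (transverse, base value).
(i) R_nwl + R_nwt = 551.2 kips; (ii) 0.85 R_nwl + 1.5 R_nwt = 544.5 kips.
R_n = max = 551.2 kips [governs: (i)]; R_n/Ω = 275.6 kips.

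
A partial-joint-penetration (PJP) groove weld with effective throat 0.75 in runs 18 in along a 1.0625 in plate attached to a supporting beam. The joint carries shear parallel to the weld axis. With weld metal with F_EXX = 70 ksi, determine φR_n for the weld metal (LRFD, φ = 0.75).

φR_n ≈ 425 kips

Effective throat (given) t_e = 0.75 in.
A_we = 0.75 × 18 = 13.5 in².
F_nw = 0.6 F_EXX = 42 ksi.
φR_n = 0.75 × 42 × 13.5 = 425.2 kips.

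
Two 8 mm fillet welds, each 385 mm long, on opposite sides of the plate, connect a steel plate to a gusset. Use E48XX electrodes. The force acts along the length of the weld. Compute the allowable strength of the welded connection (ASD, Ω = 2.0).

E48XX → F_EXX = 480 MPa.
Effective throat t_e = 0.707 × 8 = 5.656 mm.
Total length L = 770 mm; A_we = 5.656 × 770 = 4355 mm².
F_nw = 0.6 F_EXX = 0.6 × 480 = 288 MPa.
R_n = 288 × 4355 × 10⁻³ = 1254 kN; R_n/Ω = 1254/2.0 = 627.1 kN.

R_n/Ω ≈ 627 kN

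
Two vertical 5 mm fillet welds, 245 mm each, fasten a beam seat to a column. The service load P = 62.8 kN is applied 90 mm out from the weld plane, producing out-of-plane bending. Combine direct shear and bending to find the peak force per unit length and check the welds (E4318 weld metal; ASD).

f_max ≈ 310 N/mm; adequate

E43XX → F_EXX = 430 MPa.
L_w = 2 × 245 = 490 mm; section modulus (unit throat) S = 2 × L²/6 = 20010 mm².
Direct shear f_v = P/L_w = 62.8×10³/490 = 128.2 N/mm.
Moment M = P × e = 62.8×10³ × 90 = 5652000 N·mm; bending f_b = M/S = 282.5 N/mm.
f_max = √(f_v² + f_b²) = √(128.2² + 282.5²) = 310.2 N/mm.
r_n/Ω = (1/2.0) × 0.6 × 430 × (0.707 × 5) = 456 N/mm → adequate.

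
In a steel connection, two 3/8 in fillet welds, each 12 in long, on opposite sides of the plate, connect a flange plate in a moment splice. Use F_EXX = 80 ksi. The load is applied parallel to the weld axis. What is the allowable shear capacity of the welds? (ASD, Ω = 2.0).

R_n/Ω ≈ 153 kip

Effective throat t_e = 0.707 × 0.375 = 0.2651 in.
Total length L = 24 in; A_we = 0.2651 × 24 = 6.363 in².
F_nw = 0.6 F_EXX = 0.6 × 80 = 48 ksi.
R_n = 48 × 6.363 = 305.4 kip; R_n/Ω = 305.4/2.0 = 152.7 kip.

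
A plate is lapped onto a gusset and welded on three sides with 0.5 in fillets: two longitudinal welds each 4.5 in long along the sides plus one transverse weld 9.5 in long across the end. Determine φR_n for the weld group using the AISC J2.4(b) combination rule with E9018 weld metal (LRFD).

E90XX → F_EXX = 90 ksi.
t_e = 0.707 × 0.5 = 0.3535 in.
R_nwl = 0.6 × 90 × 0.3535 × 9 = 171.8 kip (longitudinal, 2 welds).
R_nwt = 0.6 × 90 × 0.3535 × 9.5 = 181.3 kip (transverse, base value).
(i) R_nwl + R_nwt = 353.1 kip; (ii) 0.85 R_nwl + 1.5 R_nwt = 418 kip.
R_n = max = 418 kip [governs: (ii)]; φR_n = 313.5 kip.

φR_n ≈ 314 kip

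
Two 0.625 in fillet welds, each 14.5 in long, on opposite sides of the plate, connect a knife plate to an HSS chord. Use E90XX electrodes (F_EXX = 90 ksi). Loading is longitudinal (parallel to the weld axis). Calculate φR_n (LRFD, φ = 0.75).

Effective throat t_e = 0.707 × 0.625 = 0.4419 in.
Total length L = 29 in; A_we = 0.4419 × 29 = 12.81 in².
F_nw = 0.6 F_EXX = 0.6 × 90 = 54 ksi.
φR_n = 0.75 × 54 × 12.81 = 519 kip.

φR_n ≈ 519 kip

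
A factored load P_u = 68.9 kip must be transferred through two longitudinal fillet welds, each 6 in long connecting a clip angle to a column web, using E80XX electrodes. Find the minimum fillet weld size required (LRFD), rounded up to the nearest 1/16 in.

E80XX → F_EXX = 80 ksi.
Total weld length L = 12 in.
Required throat t_e = P_u / (φ × 0.6 F_EXX × L) = 68.9 / (0.75 × 0.6 × 80 × 12) = 0.1595 in.
Required leg w = t_e / 0.707 = 0.2256 in → use 1/4 in.

w = 1/4 in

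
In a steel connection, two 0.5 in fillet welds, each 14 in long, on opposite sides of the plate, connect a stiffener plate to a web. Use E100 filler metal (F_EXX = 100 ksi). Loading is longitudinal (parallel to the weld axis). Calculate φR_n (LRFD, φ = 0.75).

Effective throat t_e = 0.707 × 0.5 = 0.3535 in.
Total length L = 28 in; A_we = 0.3535 × 28 = 9.898 in².
F_nw = 0.6 F_EXX = 0.6 × 100 = 60 ksi.
φR_n = 0.75 × 60 × 9.898 = 445.4 kips.

φR_n ≈ 445 kips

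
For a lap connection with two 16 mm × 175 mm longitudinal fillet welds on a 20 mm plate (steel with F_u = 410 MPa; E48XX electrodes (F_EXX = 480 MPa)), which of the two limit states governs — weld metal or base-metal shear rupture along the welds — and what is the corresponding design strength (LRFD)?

t_e = 0.707 × 16 = 11.31 mm; L = 350 mm.
Weld metal: φR_n = 0.75 × 0.6 × 480 × 11.31 × 350 × 10⁻³ = 855.2 kN.
Base metal (shear rupture): φR_n = 0.75 × 0.6 × 410 × 20 × 350 × 10⁻³ = 1292 kN.
Governing: weld metal.

φR_n ≈ 855 kN (weld metal governs)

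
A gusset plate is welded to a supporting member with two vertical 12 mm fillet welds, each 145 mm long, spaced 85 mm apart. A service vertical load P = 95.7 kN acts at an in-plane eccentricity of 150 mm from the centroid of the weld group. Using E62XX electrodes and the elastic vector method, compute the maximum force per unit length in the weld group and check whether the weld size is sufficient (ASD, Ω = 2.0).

E62XX → F_EXX = 620 MPa.
Total weld length L_w = 290 mm. Treat welds as unit-width lines.
Polar moment about centroid: J = 2[d³/12 + d(b/2)²] = 2[145³/12 + 145×42.5²] = 1032000 mm³.
Direct shear f_v = P/L_w = 95.7×10³ / 290 = 330 N/mm (vertical).
Torsion M = P·e = 95.7×10³ × 150 = 14355000 N·mm.
Critical point at (x, y) = (42.5, 72.5) from centroid. f_tx = M·y/J = 1009 N/mm; f_ty = M·x/J = 591.2 N/mm.
Resultant f_max = √[f_tx² + (f_v + f_ty)²] = √[1009² + (330 + 591.2)²] = 1366 N/mm.
Capacity per unit length: r_n/Ω = (1/2.0) × 0.6 × 620 × (0.707 × 12) = 1578 N/mm.
1366 ≤ 1578 → adequate.

f_max ≈ 1370 N/mm; adequate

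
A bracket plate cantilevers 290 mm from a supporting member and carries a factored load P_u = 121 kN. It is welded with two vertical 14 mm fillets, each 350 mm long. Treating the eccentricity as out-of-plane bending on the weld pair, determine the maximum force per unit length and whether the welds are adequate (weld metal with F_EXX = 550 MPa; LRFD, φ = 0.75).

L_w = 2 × 350 = 700 mm; section modulus (unit throat) S = 2 × L²/6 = 40830 mm².
Direct shear f_v = P/L_w = 121×10³/700 = 172.9 N/mm.
Moment M = P × e = 121×10³ × 290 = 35090000 N·mm; bending f_b = M/S = 859.3 N/mm.
f_max = √(f_v² + f_b²) = √(172.9² + 859.3²) = 876.6 N/mm.
φr_n = 0.75 × 0.6 × 550 × (0.707 × 14) = 2450 N/mm → adequate.

f_max ≈ 877 N/mm; adequate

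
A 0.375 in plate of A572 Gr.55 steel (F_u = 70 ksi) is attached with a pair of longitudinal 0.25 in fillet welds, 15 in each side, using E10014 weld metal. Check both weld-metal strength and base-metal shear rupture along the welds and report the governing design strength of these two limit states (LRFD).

φR_n ≈ 239 kips (weld metal governs)

E100XX → F_EXX = 100 ksi.
t_e = 0.707 × 0.25 = 0.1767 in; L = 30 in.
Weld metal: φR_n = 0.75 × 0.6 × 100 × 0.1767 × 30 = 238.6 kips.
Base metal (shear rupture): φR_n = 0.75 × 0.6 × 70 × 0.375 × 30 = 354.4 kips.
Governing: weld metal.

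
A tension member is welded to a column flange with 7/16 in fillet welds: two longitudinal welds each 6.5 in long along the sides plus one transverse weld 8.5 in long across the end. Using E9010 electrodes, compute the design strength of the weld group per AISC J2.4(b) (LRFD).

E90XX → F_EXX = 90 ksi.
t_e = 0.707 × 0.4375 = 0.3093 in.
R_nwl = 0.6 × 90 × 0.3093 × 13 = 217.1 kip (longitudinal, 2 welds).
R_nwt = 0.6 × 90 × 0.3093 × 8.5 = 142 kip (transverse, base value).
(i) R_nwl + R_nwt = 359.1 kip; (ii) 0.85 R_nwl + 1.5 R_nwt = 397.5 kip.
R_n = max = 397.5 kip [governs: (ii)]; φR_n = 298.1 kip.

φR_n ≈ 298 kip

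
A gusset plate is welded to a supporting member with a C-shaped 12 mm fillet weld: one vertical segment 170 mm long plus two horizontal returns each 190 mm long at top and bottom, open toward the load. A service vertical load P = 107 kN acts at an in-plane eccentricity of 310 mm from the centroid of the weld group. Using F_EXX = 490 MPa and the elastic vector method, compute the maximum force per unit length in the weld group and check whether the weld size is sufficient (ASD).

Total weld length L_w = 550 mm. Treat welds as unit-width lines.
Centroid: x̄ = 2×190×95 / 550 = 65.64 mm from the vertical weld.
Polar moment about centroid: J = I_x + I_y = [170³/12 + 2×190×85²] + [170×65.64² + 2(190³/12 + 190×29.36²)] = 5358000 mm³.
Direct shear f_v = P/L_w = 107×10³ / 550 = 194.5 N/mm (vertical).
Torsion M = P·e = 107×10³ × 310 = 33170000 N·mm.
Critical point at (x, y) = (124.4, 85) from centroid. f_tx = M·y/J = 526.2 N/mm; f_ty = M·x/J = 769.9 N/mm.
Resultant f_max = √[f_tx² + (f_v + f_ty)²] = √[526.2² + (194.5 + 769.9)²] = 1099 N/mm.
Capacity per unit length: r_n/Ω = (1/2.0) × 0.6 × 490 × (0.707 × 12) = 1247 N/mm.
1099 ≤ 1247 → adequate.

f_max ≈ 1100 N/mm; adequate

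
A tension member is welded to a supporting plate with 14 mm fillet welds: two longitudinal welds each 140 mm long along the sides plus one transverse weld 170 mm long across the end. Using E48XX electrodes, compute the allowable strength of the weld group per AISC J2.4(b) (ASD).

R_n/Ω ≈ 703 kN

E48XX → F_EXX = 480 MPa.
t_e = 0.707 × 14 = 9.898 mm.
R_nwl = 0.6 × 480 × 9.898 × 280 × 10⁻³ = 798.2 kN (longitudinal, 2 welds).
R_nwt = 0.6 × 480 × 9.898 × 170 × 10⁻³ = 484.6 kN (transverse, base value).
(i) R_nwl + R_nwt = 1283 kN; (ii) 0.85 R_nwl + 1.5 R_nwt = 1405 kN.
R_n = max = 1405 kN [governs: (ii)]; R_n/Ω = 702.7 kN.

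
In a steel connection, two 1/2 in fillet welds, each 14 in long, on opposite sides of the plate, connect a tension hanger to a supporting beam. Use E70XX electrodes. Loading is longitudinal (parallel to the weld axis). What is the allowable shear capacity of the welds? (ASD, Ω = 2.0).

E70XX → F_EXX = 70 ksi.
Effective throat t_e = 0.707 × 0.5 = 0.3535 in.
Total length L = 28 in; A_we = 0.3535 × 28 = 9.898 in².
F_nw = 0.6 F_EXX = 0.6 × 70 = 42 ksi.
R_n = 42 × 9.898 = 415.7 kips; R_n/Ω = 415.7/2.0 = 207.9 kips.

R_n/Ω ≈ 208 kips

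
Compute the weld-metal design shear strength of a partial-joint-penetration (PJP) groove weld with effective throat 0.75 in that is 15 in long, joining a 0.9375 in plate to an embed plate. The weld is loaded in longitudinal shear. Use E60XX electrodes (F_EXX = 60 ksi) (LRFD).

φR_n ≈ 304 kips

Effective throat (given) t_e = 0.75 in.
A_we = 0.75 × 15 = 11.25 in².
F_nw = 0.6 F_EXX = 36 ksi.
φR_n = 0.75 × 36 × 11.25 = 303.8 kips.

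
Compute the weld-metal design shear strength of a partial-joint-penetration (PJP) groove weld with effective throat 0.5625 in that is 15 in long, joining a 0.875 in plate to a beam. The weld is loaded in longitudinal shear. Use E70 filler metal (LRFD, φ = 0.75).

φR_n ≈ 266 kip

E70XX → F_EXX = 70 ksi.
Effective throat (given) t_e = 0.5625 in.
A_we = 0.5625 × 15 = 8.438 in².
F_nw = 0.6 F_EXX = 42 ksi.
φR_n = 0.75 × 42 × 8.438 = 265.8 kip.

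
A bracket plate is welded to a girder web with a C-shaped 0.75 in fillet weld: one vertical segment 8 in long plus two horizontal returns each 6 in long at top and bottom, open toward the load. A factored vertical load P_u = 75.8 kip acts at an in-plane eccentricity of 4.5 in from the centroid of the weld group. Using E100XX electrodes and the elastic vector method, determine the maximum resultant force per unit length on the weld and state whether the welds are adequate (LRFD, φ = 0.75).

f_max ≈ 9.42 kip/in; adequate

E100XX → F_EXX = 100 ksi.
Total weld length L_w = 20 in. Treat welds as unit-width lines.
Centroid: x̄ = 2×6×3 / 20 = 1.8 in from the vertical weld.
Polar moment about centroid: J = I_x + I_y = [8³/12 + 2×6×4²] + [8×1.8² + 2(6³/12 + 6×1.2²)] = 313.9 in³.
Direct shear f_v = P/L_w = 75.8 / 20 = 3.79 kip/in (vertical).
Torsion M = P·e = 75.8 × 4.5 = 341.1 kip·in.
Critical point at (x, y) = (4.2, 4) from centroid. f_tx = M·y/J = 4.347 kip/in; f_ty = M·x/J = 4.564 kip/in.
Resultant f_max = √[f_tx² + (f_v + f_ty)²] = √[4.347² + (3.79 + 4.564)²] = 9.418 kip/in.
Capacity per unit length: φr_n = 0.75 × 0.6 × 100 × (0.707 × 0.75) = 23.86 kip/in.
9.418 ≤ 23.86 → adequate.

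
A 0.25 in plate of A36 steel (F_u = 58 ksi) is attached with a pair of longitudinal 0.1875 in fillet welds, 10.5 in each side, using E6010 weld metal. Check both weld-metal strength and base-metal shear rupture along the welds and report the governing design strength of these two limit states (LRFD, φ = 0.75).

φR_n ≈ 75.2 kips (weld metal governs)

E60XX → F_EXX = 60 ksi.
t_e = 0.707 × 0.1875 = 0.1326 in; L = 21 in.
Weld metal: φR_n = 0.75 × 0.6 × 60 × 0.1326 × 21 = 75.16 kips.
Base metal (shear rupture): φR_n = 0.75 × 0.6 × 58 × 0.25 × 21 = 137 kips.
Governing: weld metal.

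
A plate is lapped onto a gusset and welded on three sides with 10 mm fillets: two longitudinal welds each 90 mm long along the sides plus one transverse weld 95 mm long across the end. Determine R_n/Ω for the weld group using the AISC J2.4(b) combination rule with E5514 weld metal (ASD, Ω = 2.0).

E55XX → F_EXX = 550 MPa.
t_e = 0.707 × 10 = 7.07 mm.
R_nwl = 0.6 × 550 × 7.07 × 180 × 10⁻³ = 420 kN (longitudinal, 2 welds).
R_nwt = 0.6 × 550 × 7.07 × 95 × 10⁻³ = 221.6 kN (transverse, base value).
(i) R_nwl + R_nwt = 641.6 kN; (ii) 0.85 R_nwl + 1.5 R_nwt = 689.4 kN.
R_n = max = 689.4 kN [governs: (ii)]; R_n/Ω = 344.7 kN.

R_n/Ω ≈ 345 kN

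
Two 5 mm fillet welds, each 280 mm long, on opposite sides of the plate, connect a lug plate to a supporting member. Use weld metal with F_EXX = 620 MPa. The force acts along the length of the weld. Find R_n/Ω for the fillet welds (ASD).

R_n/Ω ≈ 368 kN

Effective throat t_e = 0.707 × 5 = 3.535 mm.
Total length L = 560 mm; A_we = 3.535 × 560 = 1980 mm².
F_nw = 0.6 F_EXX = 0.6 × 620 = 372 MPa.
R_n = 372 × 1980 × 10⁻³ = 736.4 kN; R_n/Ω = 736.4/2.0 = 368.2 kN.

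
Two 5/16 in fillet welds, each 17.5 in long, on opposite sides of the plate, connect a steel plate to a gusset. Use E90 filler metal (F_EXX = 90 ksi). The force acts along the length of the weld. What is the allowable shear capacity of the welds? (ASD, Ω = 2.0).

R_n/Ω ≈ 209 kip

Effective throat t_e = 0.707 × 0.3125 = 0.2209 in.
Total length L = 35 in; A_we = 0.2209 × 35 = 7.733 in².
F_nw = 0.6 F_EXX = 0.6 × 90 = 54 ksi.
R_n = 54 × 7.733 = 417.6 kip; R_n/Ω = 417.6/2.0 = 208.8 kip.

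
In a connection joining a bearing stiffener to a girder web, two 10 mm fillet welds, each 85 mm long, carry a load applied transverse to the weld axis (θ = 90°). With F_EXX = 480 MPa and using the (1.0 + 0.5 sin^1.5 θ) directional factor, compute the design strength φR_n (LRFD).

t_e = 0.707 × 10 = 7.07 mm; A_we = 7.07 × 170 = 1202 mm².
Directional factor: 1.0 + 0.5 sin^1.5(90°) = 1.5.
F_nw = 0.6 × 480 × 1.5 = 432 MPa.
φR_n = 0.75 × 432 × 1202 × 10⁻³ = 389.4 kN.

φR_n ≈ 389 kN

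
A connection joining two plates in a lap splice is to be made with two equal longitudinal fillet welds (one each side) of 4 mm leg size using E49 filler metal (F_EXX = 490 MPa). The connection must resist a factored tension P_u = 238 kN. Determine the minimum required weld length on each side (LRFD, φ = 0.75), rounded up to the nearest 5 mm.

Throat t_e = 0.707 × 4 = 2.828 mm.
φr_n = 0.75 × 0.6 × 490 × 2.828 × 10⁻³ = 0.6236 kN/mm.
L_req = P_u / φr_n = 238 / 0.6236 = 381.7 mm total.
Per side: 381.7 / 2 = 190.8 mm.
Round up → use L = 195 mm on each side.

L = 195 mm on each side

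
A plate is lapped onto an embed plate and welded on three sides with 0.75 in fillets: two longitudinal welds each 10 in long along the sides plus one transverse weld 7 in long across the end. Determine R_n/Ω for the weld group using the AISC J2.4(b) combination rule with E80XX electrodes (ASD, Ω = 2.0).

E80XX → F_EXX = 80 ksi.
t_e = 0.707 × 0.75 = 0.5302 in.
R_nwl = 0.6 × 80 × 0.5302 × 20 = 509 kips (longitudinal, 2 welds).
R_nwt = 0.6 × 80 × 0.5302 × 7 = 178.2 kips (transverse, base value).
(i) R_nwl + R_nwt = 687.2 kips; (ii) 0.85 R_nwl + 1.5 R_nwt = 699.9 kips.
R_n = max = 699.9 kips [governs: (ii)]; R_n/Ω = 350 kips.

R_n/Ω ≈ 350 kips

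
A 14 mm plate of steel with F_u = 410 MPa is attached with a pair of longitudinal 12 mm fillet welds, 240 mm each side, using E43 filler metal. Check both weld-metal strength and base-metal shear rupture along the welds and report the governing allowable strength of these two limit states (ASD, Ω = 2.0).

E43XX → F_EXX = 430 MPa.
t_e = 0.707 × 12 = 8.484 mm; L = 480 mm.
Weld metal: R_n/Ω = (1/2.0) × 0.6 × 430 × 8.484 × 480 × 10⁻³ = 525.3 kN.
Base metal (shear rupture): R_n/Ω = (1/2.0) × 0.6 × 410 × 14 × 480 × 10⁻³ = 826.6 kN.
Governing: weld metal.

R_n/Ω ≈ 525 kN (weld metal governs)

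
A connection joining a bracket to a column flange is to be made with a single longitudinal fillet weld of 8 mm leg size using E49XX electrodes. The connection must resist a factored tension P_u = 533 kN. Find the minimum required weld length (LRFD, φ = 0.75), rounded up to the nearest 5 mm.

E49XX → F_EXX = 490 MPa.
Throat t_e = 0.707 × 8 = 5.656 mm.
φr_n = 0.75 × 0.6 × 490 × 5.656 × 10⁻³ = 1.247 kN/mm.
L_req = P_u / φr_n = 533 / 1.247 = 427.4 mm total.
Round up → use L = 430 mm.

L = 430 mm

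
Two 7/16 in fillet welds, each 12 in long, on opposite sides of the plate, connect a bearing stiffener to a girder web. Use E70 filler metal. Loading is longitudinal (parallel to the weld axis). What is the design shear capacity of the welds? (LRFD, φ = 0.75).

E70XX → F_EXX = 70 ksi.
Effective throat t_e = 0.707 × 0.4375 = 0.3093 in.
Total length L = 24 in; A_we = 0.3093 × 24 = 7.423 in².
F_nw = 0.6 F_EXX = 0.6 × 70 = 42 ksi.
φR_n = 0.75 × 42 × 7.423 = 233.8 kips.

φR_n ≈ 234 kips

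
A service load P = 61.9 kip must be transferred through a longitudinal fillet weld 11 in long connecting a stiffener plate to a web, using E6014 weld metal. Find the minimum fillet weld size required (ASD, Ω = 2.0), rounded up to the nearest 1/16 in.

E60XX → F_EXX = 60 ksi.
Total weld length L = 11 in.
Required throat t_e = P × Ω / (0.6 F_EXX × L) = 61.9 × 2.0 / (0.6 × 60 × 11) = 0.3126 in.
Required leg w = t_e / 0.707 = 0.4422 in → use 1/2 in.

w = 1/2 in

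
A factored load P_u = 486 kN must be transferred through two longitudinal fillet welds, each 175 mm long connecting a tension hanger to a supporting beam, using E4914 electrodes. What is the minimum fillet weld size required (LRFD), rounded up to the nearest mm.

w = 9 mm

E49XX → F_EXX = 490 MPa.
Total weld length L = 350 mm.
Required throat t_e = P_u / (φ × 0.6 F_EXX × L) = 486 / (0.75 × 0.6 × 490 × 350 × 10⁻³) = 6.297 mm.
Required leg w = t_e / 0.707 = 8.907 mm → use 9 mm.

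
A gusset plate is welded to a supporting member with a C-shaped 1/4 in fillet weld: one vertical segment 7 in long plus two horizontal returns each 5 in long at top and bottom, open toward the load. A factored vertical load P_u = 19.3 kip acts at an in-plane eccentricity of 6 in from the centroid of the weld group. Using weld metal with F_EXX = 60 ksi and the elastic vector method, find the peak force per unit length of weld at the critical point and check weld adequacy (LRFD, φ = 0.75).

Total weld length L_w = 17 in. Treat welds as unit-width lines.
Centroid: x̄ = 2×5×2.5 / 17 = 1.471 in from the vertical weld.
Polar moment about centroid: J = I_x + I_y = [7³/12 + 2×5×3.5²] + [7×1.471² + 2(5³/12 + 5×1.029²)] = 197.7 in³.
Direct shear f_v = P/L_w = 19.3 / 17 = 1.135 kip/in (vertical).
Torsion M = P·e = 19.3 × 6 = 115.8 kip·in.
Critical point at (x, y) = (3.529, 3.5) from centroid. f_tx = M·y/J = 2.051 kip/in; f_ty = M·x/J = 2.068 kip/in.
Resultant f_max = √[f_tx² + (f_v + f_ty)²] = √[2.051² + (1.135 + 2.068)²] = 3.803 kip/in.
Capacity per unit length: φr_n = 0.75 × 0.6 × 60 × (0.707 × 0.25) = 4.772 kip/in.
3.803 ≤ 4.772 → adequate.

f_max ≈ 3.8 kip/in; adequate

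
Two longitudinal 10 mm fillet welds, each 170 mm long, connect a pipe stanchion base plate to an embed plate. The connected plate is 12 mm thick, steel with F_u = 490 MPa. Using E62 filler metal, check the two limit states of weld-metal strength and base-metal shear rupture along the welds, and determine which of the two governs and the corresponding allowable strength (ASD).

R_n/Ω ≈ 447 kN (weld metal governs)

E62XX → F_EXX = 620 MPa.
t_e = 0.707 × 10 = 7.07 mm; L = 340 mm.
Weld metal: R_n/Ω = (1/2.0) × 0.6 × 620 × 7.07 × 340 × 10⁻³ = 447.1 kN.
Base metal (shear rupture): R_n/Ω = (1/2.0) × 0.6 × 490 × 12 × 340 × 10⁻³ = 599.8 kN.
Governing: weld metal.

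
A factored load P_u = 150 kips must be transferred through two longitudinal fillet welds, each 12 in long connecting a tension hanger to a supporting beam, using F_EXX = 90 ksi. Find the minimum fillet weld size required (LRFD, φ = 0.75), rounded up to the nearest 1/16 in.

Total weld length L = 24 in.
Required throat t_e = P_u / (φ × 0.6 F_EXX × L) = 150 / (0.75 × 0.6 × 90 × 24) = 0.1543 in.
Required leg w = t_e / 0.707 = 0.2183 in → use 1/4 in.

w = 1/4 in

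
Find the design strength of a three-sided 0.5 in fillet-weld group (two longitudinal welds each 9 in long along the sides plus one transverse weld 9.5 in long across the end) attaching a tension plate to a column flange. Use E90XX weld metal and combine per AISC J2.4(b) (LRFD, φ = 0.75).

φR_n ≈ 423 kips

E90XX → F_EXX = 90 ksi.
t_e = 0.707 × 0.5 = 0.3535 in.
R_nwl = 0.6 × 90 × 0.3535 × 18 = 343.6 kips (longitudinal, 2 welds).
R_nwt = 0.6 × 90 × 0.3535 × 9.5 = 181.3 kips (transverse, base value).
(i) R_nwl + R_nwt = 524.9 kips; (ii) 0.85 R_nwl + 1.5 R_nwt = 564.1 kips.
R_n = max = 564.1 kips [governs: (ii)]; φR_n = 423.1 kips.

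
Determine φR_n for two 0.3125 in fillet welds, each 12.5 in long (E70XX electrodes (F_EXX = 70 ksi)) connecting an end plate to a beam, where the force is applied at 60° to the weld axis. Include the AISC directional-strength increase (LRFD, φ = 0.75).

t_e = 0.707 × 0.3125 = 0.2209 in; A_we = 0.2209 × 25 = 5.523 in².
Directional factor: 1.0 + 0.5 sin^1.5(60°) = 1.403.
F_nw = 0.6 × 70 × 1.403 = 58.92 ksi.
φR_n = 0.75 × 58.92 × 5.523 = 244.1 kips.

φR_n ≈ 244 kips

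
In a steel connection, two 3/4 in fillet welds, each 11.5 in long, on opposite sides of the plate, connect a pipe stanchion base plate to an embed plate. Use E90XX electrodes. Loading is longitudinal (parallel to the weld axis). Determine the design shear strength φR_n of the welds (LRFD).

φR_n ≈ 494 kip

E90XX → F_EXX = 90 ksi.
Effective throat t_e = 0.707 × 0.75 = 0.5302 in.
Total length L = 23 in; A_we = 0.5302 × 23 = 12.2 in².
F_nw = 0.6 F_EXX = 0.6 × 90 = 54 ksi.
φR_n = 0.75 × 54 × 12.2 = 493.9 kip.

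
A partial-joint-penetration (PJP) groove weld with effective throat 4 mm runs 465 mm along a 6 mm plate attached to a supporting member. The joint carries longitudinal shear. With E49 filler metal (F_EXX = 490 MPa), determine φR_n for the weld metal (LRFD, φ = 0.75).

Effective throat (given) t_e = 4 mm.
A_we = 4 × 465 = 1860 mm².
F_nw = 0.6 F_EXX = 294 MPa.
φR_n = 0.75 × 294 × 1860 × 10⁻³ = 410.1 kN.

φR_n ≈ 410 kN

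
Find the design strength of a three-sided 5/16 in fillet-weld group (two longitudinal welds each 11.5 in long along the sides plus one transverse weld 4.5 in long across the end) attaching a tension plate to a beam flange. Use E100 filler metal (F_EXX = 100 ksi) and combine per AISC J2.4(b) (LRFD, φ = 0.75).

φR_n ≈ 273 kip

t_e = 0.707 × 0.3125 = 0.2209 in.
R_nwl = 0.6 × 100 × 0.2209 × 23 = 304.9 kip (longitudinal, 2 welds).
R_nwt = 0.6 × 100 × 0.2209 × 4.5 = 59.65 kip (transverse, base value).
(i) R_nwl + R_nwt = 364.5 kip; (ii) 0.85 R_nwl + 1.5 R_nwt = 348.6 kip.
R_n = max = 364.5 kip [governs: (i)]; φR_n = 273.4 kip.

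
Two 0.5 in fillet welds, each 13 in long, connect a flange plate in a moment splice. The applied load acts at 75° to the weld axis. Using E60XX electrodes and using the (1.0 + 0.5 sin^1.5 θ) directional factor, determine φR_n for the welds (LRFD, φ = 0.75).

φR_n ≈ 366 kips

E60XX → F_EXX = 60 ksi.
t_e = 0.707 × 0.5 = 0.3535 in; A_we = 0.3535 × 26 = 9.191 in².
Directional factor: 1.0 + 0.5 sin^1.5(75°) = 1.475.
F_nw = 0.6 × 60 × 1.475 = 53.09 ksi.
φR_n = 0.75 × 53.09 × 9.191 = 365.9 kips.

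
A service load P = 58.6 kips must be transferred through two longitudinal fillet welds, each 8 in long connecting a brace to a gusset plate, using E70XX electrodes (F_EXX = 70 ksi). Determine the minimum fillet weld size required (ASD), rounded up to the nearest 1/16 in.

Total weld length L = 16 in.
Required throat t_e = P × Ω / (0.6 F_EXX × L) = 58.6 × 2.0 / (0.6 × 70 × 16) = 0.1744 in.
Required leg w = t_e / 0.707 = 0.2467 in → use 1/4 in.

w = 1/4 in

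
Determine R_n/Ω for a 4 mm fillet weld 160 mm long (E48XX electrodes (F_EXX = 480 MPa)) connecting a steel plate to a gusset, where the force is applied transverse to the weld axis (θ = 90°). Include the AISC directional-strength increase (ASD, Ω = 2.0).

t_e = 0.707 × 4 = 2.828 mm; A_we = 2.828 × 160 = 452.5 mm².
Directional factor: 1.0 + 0.5 sin^1.5(90°) = 1.5.
F_nw = 0.6 × 480 × 1.5 = 432 MPa.
R_n/Ω = (432 × 452.5) / 2.0 × 10⁻³ = 97.74 kN.

R_n/Ω ≈ 97.7 kN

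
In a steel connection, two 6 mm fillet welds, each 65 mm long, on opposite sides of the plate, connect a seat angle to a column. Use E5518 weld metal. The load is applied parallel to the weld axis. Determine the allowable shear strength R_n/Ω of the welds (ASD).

E55XX → F_EXX = 550 MPa.
Effective throat t_e = 0.707 × 6 = 4.242 mm.
Total length L = 130 mm; A_we = 4.242 × 130 = 551.5 mm².
F_nw = 0.6 F_EXX = 0.6 × 550 = 330 MPa.
R_n = 330 × 551.5 × 10⁻³ = 182 kN; R_n/Ω = 182/2.0 = 90.99 kN.

R_n/Ω ≈ 91 kN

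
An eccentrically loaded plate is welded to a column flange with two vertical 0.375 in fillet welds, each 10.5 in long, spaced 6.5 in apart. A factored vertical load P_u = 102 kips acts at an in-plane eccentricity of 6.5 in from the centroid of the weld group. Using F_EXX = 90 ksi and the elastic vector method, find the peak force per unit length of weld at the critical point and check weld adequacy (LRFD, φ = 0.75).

Total weld length L_w = 21 in. Treat welds as unit-width lines.
Polar moment about centroid: J = 2[d³/12 + d(b/2)²] = 2[10.5³/12 + 10.5×3.25²] = 414.8 in³.
Direct shear f_v = P/L_w = 102 / 21 = 4.857 kip/in (vertical).
Torsion M = P·e = 102 × 6.5 = 663 kip·in.
Critical point at (x, y) = (3.25, 5.25) from centroid. f_tx = M·y/J = 8.392 kip/in; f_ty = M·x/J = 5.195 kip/in.
Resultant f_max = √[f_tx² + (f_v + f_ty)²] = √[8.392² + (4.857 + 5.195)²] = 13.1 kip/in.
Capacity per unit length: φr_n = 0.75 × 0.6 × 90 × (0.707 × 0.375) = 10.74 kip/in.
13.1 > 10.74 → NOT adequate.

f_max ≈ 13.1 kip/in; NOT adequate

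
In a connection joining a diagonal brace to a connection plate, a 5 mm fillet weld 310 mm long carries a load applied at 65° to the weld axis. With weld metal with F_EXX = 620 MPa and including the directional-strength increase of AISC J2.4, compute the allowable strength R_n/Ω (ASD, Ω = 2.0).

t_e = 0.707 × 5 = 3.535 mm; A_we = 3.535 × 310 = 1096 mm².
Directional factor: 1.0 + 0.5 sin^1.5(65°) = 1.431.
F_nw = 0.6 × 620 × 1.431 = 532.5 MPa.
R_n/Ω = (532.5 × 1096) / 2.0 × 10⁻³ = 291.8 kN.

R_n/Ω ≈ 292 kN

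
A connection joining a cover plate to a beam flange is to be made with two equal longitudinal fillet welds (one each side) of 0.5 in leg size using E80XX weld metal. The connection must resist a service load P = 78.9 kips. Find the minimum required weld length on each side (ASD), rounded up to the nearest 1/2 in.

L = 5 in on each side

E80XX → F_EXX = 80 ksi.
Throat t_e = 0.707 × 0.5 = 0.3535 in.
r_n/Ω = (0.6 × 80 × 0.3535) / 2.0 = 8.484 kip/in.
L_req = P / (r_n/Ω) = 78.9 / 8.484 = 9.3 in total.
Per side: 9.3 / 2 = 4.65 in.
Round up → use L = 5 in on each side.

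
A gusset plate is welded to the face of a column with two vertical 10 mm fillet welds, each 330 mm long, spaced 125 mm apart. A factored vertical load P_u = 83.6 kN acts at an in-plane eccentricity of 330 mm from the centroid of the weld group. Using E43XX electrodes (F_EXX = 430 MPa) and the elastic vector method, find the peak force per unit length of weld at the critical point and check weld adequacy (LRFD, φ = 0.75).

Total weld length L_w = 660 mm. Treat welds as unit-width lines.
Polar moment about centroid: J = 2[d³/12 + d(b/2)²] = 2[330³/12 + 330×62.5²] = 8568000 mm³.
Direct shear f_v = P/L_w = 83.6×10³ / 660 = 126.7 N/mm (vertical).
Torsion M = P·e = 83.6×10³ × 330 = 27588000 N·mm.
Critical point at (x, y) = (62.5, 165) from centroid. f_tx = M·y/J = 531.3 N/mm; f_ty = M·x/J = 201.3 N/mm.
Resultant f_max = √[f_tx² + (f_v + f_ty)²] = √[531.3² + (126.7 + 201.3)²] = 624.4 N/mm.
Capacity per unit length: φr_n = 0.75 × 0.6 × 430 × (0.707 × 10) = 1368 N/mm.
624.4 ≤ 1368 → adequate.

f_max ≈ 624 N/mm; adequate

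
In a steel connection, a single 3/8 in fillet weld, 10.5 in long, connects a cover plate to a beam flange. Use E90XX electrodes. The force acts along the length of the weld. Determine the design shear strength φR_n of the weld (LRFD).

φR_n ≈ 113 kips

E90XX → F_EXX = 90 ksi.
Effective throat t_e = 0.707 × 0.375 = 0.2651 in.
Total length L = 10.5 in; A_we = 0.2651 × 10.5 = 2.784 in².
F_nw = 0.6 F_EXX = 0.6 × 90 = 54 ksi.
φR_n = 0.75 × 54 × 2.784 = 112.7 kips.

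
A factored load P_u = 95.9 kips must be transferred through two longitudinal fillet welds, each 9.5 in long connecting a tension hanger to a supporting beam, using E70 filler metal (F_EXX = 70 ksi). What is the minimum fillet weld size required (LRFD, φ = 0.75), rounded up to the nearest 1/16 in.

Total weld length L = 19 in.
Required throat t_e = P_u / (φ × 0.6 F_EXX × L) = 95.9 / (0.75 × 0.6 × 70 × 19) = 0.1602 in.
Required leg w = t_e / 0.707 = 0.2266 in → use 1/4 in.

w = 1/4 in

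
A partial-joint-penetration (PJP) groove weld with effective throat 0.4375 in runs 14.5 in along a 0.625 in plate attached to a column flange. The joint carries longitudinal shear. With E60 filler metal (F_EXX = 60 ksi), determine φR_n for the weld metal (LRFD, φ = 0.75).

Effective throat (given) t_e = 0.4375 in.
A_we = 0.4375 × 14.5 = 6.344 in².
F_nw = 0.6 F_EXX = 36 ksi.
φR_n = 0.75 × 36 × 6.344 = 171.3 kip.

φR_n ≈ 171 kip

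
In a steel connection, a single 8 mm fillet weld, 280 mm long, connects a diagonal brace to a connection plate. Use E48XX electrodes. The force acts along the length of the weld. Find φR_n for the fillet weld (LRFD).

φR_n ≈ 342 kN

E48XX → F_EXX = 480 MPa.
Effective throat t_e = 0.707 × 8 = 5.656 mm.
Total length L = 280 mm; A_we = 5.656 × 280 = 1584 mm².
F_nw = 0.6 F_EXX = 0.6 × 480 = 288 MPa.
φR_n = 0.75 × 288 × 1584 × 10⁻³ = 342.1 kN.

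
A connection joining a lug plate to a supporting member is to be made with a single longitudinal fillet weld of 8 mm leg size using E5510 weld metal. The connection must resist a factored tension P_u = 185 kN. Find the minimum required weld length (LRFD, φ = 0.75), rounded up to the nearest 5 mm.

L = 135 mm

E55XX → F_EXX = 550 MPa.
Throat t_e = 0.707 × 8 = 5.656 mm.
φr_n = 0.75 × 0.6 × 550 × 5.656 × 10⁻³ = 1.4 kN/mm.
L_req = P_u / φr_n = 185 / 1.4 = 132.2 mm total.
Round up → use L = 135 mm.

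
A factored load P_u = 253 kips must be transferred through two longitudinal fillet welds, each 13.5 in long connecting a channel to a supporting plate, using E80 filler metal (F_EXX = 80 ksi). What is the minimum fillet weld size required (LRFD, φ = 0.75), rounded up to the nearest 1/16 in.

Total weld length L = 27 in.
Required throat t_e = P_u / (φ × 0.6 F_EXX × L) = 253 / (0.75 × 0.6 × 80 × 27) = 0.2603 in.
Required leg w = t_e / 0.707 = 0.3682 in → use 3/8 in.

w = 3/8 in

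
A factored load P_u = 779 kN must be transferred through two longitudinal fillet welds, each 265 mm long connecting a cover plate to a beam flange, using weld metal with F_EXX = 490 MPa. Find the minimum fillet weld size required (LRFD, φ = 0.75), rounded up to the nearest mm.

w = 10 mm

Total weld length L = 530 mm.
Required throat t_e = P_u / (φ × 0.6 F_EXX × L) = 779 / (0.75 × 0.6 × 490 × 530 × 10⁻³) = 6.666 mm.
Required leg w = t_e / 0.707 = 9.428 mm → use 10 mm.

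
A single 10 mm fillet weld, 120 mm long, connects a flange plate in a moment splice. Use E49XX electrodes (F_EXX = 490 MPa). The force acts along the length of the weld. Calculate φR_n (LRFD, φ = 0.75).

Effective throat t_e = 0.707 × 10 = 7.07 mm.
Total length L = 120 mm; A_we = 7.07 × 120 = 848.4 mm².
F_nw = 0.6 F_EXX = 0.6 × 490 = 294 MPa.
φR_n = 0.75 × 294 × 848.4 × 10⁻³ = 187.1 kN.

φR_n ≈ 187 kN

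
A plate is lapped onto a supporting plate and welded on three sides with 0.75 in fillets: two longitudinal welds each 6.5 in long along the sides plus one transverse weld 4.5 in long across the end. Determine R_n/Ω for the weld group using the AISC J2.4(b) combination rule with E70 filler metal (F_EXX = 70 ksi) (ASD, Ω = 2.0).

t_e = 0.707 × 0.75 = 0.5302 in.
R_nwl = 0.6 × 70 × 0.5302 × 13 = 289.5 kips (longitudinal, 2 welds).
R_nwt = 0.6 × 70 × 0.5302 × 4.5 = 100.2 kips (transverse, base value).
(i) R_nwl + R_nwt = 389.7 kips; (ii) 0.85 R_nwl + 1.5 R_nwt = 396.4 kips.
R_n = max = 396.4 kips [governs: (ii)]; R_n/Ω = 198.2 kips.

R_n/Ω ≈ 198 kips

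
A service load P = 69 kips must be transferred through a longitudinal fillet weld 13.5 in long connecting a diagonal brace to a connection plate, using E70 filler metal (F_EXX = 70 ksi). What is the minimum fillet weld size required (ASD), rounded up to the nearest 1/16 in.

w = 3/8 in

Total weld length L = 13.5 in.
Required throat t_e = P × Ω / (0.6 F_EXX × L) = 69 × 2.0 / (0.6 × 70 × 13.5) = 0.2434 in.
Required leg w = t_e / 0.707 = 0.3443 in → use 3/8 in.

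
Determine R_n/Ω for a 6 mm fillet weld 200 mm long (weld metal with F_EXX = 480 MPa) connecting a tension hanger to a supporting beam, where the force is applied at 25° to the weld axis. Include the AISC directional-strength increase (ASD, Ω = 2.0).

R_n/Ω ≈ 139 kN

t_e = 0.707 × 6 = 4.242 mm; A_we = 4.242 × 200 = 848.4 mm².
Directional factor: 1.0 + 0.5 sin^1.5(25°) = 1.137.
F_nw = 0.6 × 480 × 1.137 = 327.6 MPa.
R_n/Ω = (327.6 × 848.4) / 2.0 × 10⁻³ = 139 kN.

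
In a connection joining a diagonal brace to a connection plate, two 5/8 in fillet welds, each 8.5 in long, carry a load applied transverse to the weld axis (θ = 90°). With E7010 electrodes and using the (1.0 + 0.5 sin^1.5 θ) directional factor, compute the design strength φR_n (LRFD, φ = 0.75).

E70XX → F_EXX = 70 ksi.
t_e = 0.707 × 0.625 = 0.4419 in; A_we = 0.4419 × 17 = 7.512 in².
Directional factor: 1.0 + 0.5 sin^1.5(90°) = 1.5.
F_nw = 0.6 × 70 × 1.5 = 63 ksi.
φR_n = 0.75 × 63 × 7.512 = 354.9 kips.

φR_n ≈ 355 kips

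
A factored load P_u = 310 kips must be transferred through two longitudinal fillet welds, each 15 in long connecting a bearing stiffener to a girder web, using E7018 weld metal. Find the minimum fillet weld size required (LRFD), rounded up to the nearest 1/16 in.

E70XX → F_EXX = 70 ksi.
Total weld length L = 30 in.
Required throat t_e = P_u / (φ × 0.6 F_EXX × L) = 310 / (0.75 × 0.6 × 70 × 30) = 0.328 in.
Required leg w = t_e / 0.707 = 0.464 in → use 1/2 in.

w = 1/2 in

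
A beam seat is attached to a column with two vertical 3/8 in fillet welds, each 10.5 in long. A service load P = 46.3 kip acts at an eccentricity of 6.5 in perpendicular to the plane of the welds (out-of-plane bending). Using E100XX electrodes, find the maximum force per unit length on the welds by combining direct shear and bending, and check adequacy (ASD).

E100XX → F_EXX = 100 ksi.
L_w = 2 × 10.5 = 21 in; section modulus (unit throat) S = 2 × L²/6 = 36.75 in².
Direct shear f_v = P/L_w = 46.3/21 = 2.205 kip/in.
Moment M = P × e = 46.3 × 6.5 = 300.95 kip·in; bending f_b = M/S = 8.189 kip/in.
f_max = √(f_v² + f_b²) = √(2.205² + 8.189²) = 8.481 kip/in.
r_n/Ω = (1/2.0) × 0.6 × 100 × (0.707 × 0.375) = 7.954 kip/in → NOT adequate.

f_max ≈ 8.48 kip/in; NOT adequate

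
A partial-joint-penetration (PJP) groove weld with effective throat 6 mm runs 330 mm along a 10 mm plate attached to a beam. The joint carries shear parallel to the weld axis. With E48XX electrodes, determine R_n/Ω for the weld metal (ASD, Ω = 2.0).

R_n/Ω ≈ 285 kN

E48XX → F_EXX = 480 MPa.
Effective throat (given) t_e = 6 mm.
A_we = 6 × 330 = 1980 mm².
F_nw = 0.6 F_EXX = 288 MPa.
R_n/Ω = (288 × 1980) / 2.0 × 10⁻³ = 285.1 kN.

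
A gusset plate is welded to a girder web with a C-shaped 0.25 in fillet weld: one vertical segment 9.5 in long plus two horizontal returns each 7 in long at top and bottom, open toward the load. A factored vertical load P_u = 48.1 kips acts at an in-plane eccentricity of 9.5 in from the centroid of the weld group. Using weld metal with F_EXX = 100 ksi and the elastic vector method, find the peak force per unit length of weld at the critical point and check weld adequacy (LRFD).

Total weld length L_w = 23.5 in. Treat welds as unit-width lines.
Centroid: x̄ = 2×7×3.5 / 23.5 = 2.085 in from the vertical weld.
Polar moment about centroid: J = I_x + I_y = [9.5³/12 + 2×7×4.75²] + [9.5×2.085² + 2(7³/12 + 7×1.415²)] = 513.8 in³.
Direct shear f_v = P/L_w = 48.1 / 23.5 = 2.047 kip/in (vertical).
Torsion M = P·e = 48.1 × 9.5 = 456.95 kip·in.
Critical point at (x, y) = (4.915, 4.75) from centroid. f_tx = M·y/J = 4.224 kip/in; f_ty = M·x/J = 4.371 kip/in.
Resultant f_max = √[f_tx² + (f_v + f_ty)²] = √[4.224² + (2.047 + 4.371)²] = 7.683 kip/in.
Capacity per unit length: φr_n = 0.75 × 0.6 × 100 × (0.707 × 0.25) = 7.954 kip/in.
7.683 ≤ 7.954 → adequate.

f_max ≈ 7.68 kip/in; adequate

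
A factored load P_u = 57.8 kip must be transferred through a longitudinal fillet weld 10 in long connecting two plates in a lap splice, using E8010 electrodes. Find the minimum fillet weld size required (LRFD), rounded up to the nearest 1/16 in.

w = 1/4 in

E80XX → F_EXX = 80 ksi.
Total weld length L = 10 in.
Required throat t_e = P_u / (φ × 0.6 F_EXX × L) = 57.8 / (0.75 × 0.6 × 80 × 10) = 0.1606 in.
Required leg w = t_e / 0.707 = 0.2271 in → use 1/4 in.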